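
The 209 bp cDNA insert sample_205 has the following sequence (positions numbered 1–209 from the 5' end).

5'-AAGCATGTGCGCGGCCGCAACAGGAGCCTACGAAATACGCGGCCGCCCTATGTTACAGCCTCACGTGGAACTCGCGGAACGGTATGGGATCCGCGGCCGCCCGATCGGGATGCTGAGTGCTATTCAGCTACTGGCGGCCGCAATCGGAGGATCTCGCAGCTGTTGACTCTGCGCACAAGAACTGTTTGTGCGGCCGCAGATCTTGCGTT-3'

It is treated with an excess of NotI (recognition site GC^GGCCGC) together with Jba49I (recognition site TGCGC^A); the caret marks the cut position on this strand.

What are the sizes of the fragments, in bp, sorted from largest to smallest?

NotI sites (GCGGCCGC) start at positions 11, 39, 93, 134, 190.
NotI cuts after base 2 of each site, so after positions 12, 40, 94, 135, 191.
The Jba49I site (TGCGCA) starts at position 170.
Jba49I cuts after base 5 of each site (before the last base), so after position 174.
Combined cut positions: 12, 40, 94, 135, 174, 191.
Linear molecule, 6 cuts → 7 fragments:
  1–12 → 12 bp
  13–40 → 28 bp
  41–94 → 54 bp
  95–135 → 41 bp
  136–174 → 39 bp
  175–191 → 17 bp
  192–209 → 18 bp
Sorted largest to smallest: 54, 41, 39, 28, 18, 17, 12 bp.

54, 41, 39, 28, 18, 17, 12 bp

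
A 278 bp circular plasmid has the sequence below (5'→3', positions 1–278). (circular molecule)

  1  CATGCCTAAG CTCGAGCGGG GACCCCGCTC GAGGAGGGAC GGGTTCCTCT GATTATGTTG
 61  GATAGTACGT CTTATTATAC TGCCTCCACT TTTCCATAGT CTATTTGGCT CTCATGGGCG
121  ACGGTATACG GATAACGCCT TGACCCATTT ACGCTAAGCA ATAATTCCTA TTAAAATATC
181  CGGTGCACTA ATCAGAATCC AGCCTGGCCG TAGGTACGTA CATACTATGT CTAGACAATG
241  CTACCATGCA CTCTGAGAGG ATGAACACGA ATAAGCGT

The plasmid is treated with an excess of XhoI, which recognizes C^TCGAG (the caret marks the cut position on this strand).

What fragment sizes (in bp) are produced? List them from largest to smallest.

261, 17 bp

XhoI sites (CTCGAG) start at positions 11, 28.
XhoI cuts after the first base of each site, so after positions 11, 28.
Circular molecule, 2 cuts → 2 fragments:
  12–28 → 17 bp
  29–278 then 1–11 → 250 + 11 = 261 bp
Sorted largest to smallest: 261, 17 bp.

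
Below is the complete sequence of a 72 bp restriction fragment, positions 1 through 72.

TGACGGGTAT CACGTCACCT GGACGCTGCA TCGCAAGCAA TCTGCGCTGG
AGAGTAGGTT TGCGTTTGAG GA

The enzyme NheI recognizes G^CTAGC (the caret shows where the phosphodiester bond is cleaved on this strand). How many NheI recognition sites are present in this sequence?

No occurrence of GCTAGC is present in the sequence.
NheI does not cut: 0 sites.

0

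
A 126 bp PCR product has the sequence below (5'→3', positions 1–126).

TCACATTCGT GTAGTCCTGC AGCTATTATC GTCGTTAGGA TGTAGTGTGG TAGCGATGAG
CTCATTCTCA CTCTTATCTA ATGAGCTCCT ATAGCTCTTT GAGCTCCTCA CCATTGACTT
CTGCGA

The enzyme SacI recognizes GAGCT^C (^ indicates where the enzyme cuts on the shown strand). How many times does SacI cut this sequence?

GAGCTC occurs starting at positions 58, 83, 101.
SacI cuts at 3 sites.

3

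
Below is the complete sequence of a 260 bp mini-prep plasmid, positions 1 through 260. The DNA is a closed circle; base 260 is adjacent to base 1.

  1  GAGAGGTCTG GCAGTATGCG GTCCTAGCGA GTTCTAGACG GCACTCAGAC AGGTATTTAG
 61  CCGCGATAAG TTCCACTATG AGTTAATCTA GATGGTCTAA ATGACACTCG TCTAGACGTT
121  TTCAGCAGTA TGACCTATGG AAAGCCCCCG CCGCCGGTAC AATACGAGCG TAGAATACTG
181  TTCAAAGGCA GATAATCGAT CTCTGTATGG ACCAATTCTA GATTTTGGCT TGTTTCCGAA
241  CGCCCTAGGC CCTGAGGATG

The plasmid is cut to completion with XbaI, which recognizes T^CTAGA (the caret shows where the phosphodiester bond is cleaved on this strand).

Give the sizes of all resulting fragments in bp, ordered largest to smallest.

106, 76, 54, 24 bp

XbaI sites (TCTAGA) start at positions 33, 87, 111, 217.
XbaI cuts after the first base of each site, so after positions 33, 87, 111, 217.
Circular molecule, 4 cuts → 4 fragments:
  34–87 → 54 bp
  88–111 → 24 bp
  112–217 → 106 bp
  218–260 then 1–33 → 43 + 33 = 76 bp
Sorted largest to smallest: 106, 76, 54, 24 bp.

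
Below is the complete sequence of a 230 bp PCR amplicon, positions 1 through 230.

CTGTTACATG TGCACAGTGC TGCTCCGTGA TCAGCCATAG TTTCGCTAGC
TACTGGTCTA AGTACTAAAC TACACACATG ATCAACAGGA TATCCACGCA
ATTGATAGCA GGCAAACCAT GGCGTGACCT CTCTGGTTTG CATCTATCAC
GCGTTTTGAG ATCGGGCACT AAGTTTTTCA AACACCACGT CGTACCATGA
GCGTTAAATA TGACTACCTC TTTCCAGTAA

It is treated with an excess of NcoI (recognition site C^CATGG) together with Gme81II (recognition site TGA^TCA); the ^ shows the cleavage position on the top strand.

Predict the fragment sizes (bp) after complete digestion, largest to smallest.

113, 51, 36, 30 bp

The NcoI site (CCATGG) starts at position 117.
NcoI cuts after the first base of each site, so after position 117.
Gme81II sites (TGATCA) start at positions 28, 79.
Gme81II cuts after base 3 of each site, so after positions 30, 81.
Combined cut positions: 30, 81, 117.
Linear molecule, 3 cuts → 4 fragments:
  1–30 → 30 bp
  31–81 → 51 bp
  82–117 → 36 bp
  118–230 → 113 bp
Sorted largest to smallest: 113, 51, 36, 30 bp.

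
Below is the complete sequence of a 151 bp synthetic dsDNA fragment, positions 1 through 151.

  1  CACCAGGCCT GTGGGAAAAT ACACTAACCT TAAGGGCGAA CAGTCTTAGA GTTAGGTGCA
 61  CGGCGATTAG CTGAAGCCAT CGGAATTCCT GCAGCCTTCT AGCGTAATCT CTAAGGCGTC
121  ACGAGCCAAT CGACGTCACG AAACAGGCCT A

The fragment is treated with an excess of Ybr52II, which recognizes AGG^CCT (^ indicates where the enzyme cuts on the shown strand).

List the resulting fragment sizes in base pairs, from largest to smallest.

140, 7, 4 bp

Ybr52II sites (AGGCCT) start at positions 5, 145.
Ybr52II cuts after base 3 of each site, so after positions 7, 147.
Linear molecule, 2 cuts → 3 fragments:
  1–7 → 7 bp
  8–147 → 140 bp
  148–151 → 4 bp
Sorted largest to smallest: 140, 7, 4 bp.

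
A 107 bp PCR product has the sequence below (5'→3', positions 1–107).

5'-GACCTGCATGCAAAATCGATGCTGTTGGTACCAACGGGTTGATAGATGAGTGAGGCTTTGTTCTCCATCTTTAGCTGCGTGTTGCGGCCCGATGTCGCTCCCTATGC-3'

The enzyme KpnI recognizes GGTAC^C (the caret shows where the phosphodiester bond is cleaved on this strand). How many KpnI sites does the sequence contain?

GGTACC occurs starting at position 27.
KpnI cuts at 1 site.

1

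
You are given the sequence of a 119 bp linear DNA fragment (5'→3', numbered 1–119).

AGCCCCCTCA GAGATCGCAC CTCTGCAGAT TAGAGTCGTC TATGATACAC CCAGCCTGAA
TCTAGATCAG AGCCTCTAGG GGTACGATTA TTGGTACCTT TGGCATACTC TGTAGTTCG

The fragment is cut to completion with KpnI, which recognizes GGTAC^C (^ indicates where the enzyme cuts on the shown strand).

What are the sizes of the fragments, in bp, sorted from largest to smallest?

97, 22 bp

The KpnI site (GGTACC) starts at position 93.
KpnI cuts after base 5 of each site (before the last base), so after position 97.
Linear molecule, 1 cut → 2 fragments:
  1–97 → 97 bp
  98–119 → 22 bp
Sorted largest to smallest: 97, 22 bp.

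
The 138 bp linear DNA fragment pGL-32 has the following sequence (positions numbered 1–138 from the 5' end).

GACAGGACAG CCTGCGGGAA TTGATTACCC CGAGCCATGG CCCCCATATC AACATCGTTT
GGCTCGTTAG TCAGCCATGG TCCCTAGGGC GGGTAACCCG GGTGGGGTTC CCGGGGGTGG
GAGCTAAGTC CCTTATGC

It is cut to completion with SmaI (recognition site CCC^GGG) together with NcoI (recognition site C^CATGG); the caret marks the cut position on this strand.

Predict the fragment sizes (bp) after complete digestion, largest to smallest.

SmaI sites (CCCGGG) start at positions 97, 110.
SmaI cuts after base 3 of each site, so after positions 99, 112.
NcoI sites (CCATGG) start at positions 35, 75.
NcoI cuts after the first base of each site, so after positions 35, 75.
Combined cut positions: 35, 75, 99, 112.
Linear molecule, 4 cuts → 5 fragments:
  1–35 → 35 bp
  36–75 → 40 bp
  76–99 → 24 bp
  100–112 → 13 bp
  113–138 → 26 bp
Sorted largest to smallest: 40, 35, 26, 24, 13 bp.

40, 35, 26, 24, 13 bp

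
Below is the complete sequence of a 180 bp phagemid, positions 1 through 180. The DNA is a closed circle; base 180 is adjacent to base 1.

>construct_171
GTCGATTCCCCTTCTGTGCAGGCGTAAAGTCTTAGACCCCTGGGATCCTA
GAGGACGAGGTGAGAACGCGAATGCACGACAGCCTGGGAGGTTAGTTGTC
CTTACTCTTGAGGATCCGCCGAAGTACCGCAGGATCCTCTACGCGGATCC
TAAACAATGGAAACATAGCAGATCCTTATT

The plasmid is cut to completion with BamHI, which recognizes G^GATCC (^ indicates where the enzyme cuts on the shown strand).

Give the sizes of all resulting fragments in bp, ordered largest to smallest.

78, 69, 20, 13 bp

BamHI sites (GGATCC) start at positions 43, 112, 132, 145.
BamHI cuts after the first base of each site, so after positions 43, 112, 132, 145.
Circular molecule, 4 cuts → 4 fragments:
  44–112 → 69 bp
  113–132 → 20 bp
  133–145 → 13 bp
  146–180 then 1–43 → 35 + 43 = 78 bp
Sorted largest to smallest: 78, 69, 20, 13 bp.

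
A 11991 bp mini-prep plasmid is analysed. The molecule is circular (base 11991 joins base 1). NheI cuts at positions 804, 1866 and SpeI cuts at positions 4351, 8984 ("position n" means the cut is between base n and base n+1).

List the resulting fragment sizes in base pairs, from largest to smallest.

4633, 3811, 2485, 1062 bp

Combined cut positions (sorted): 804, 1866, 4351, 8984.
Circular molecule, 4 cuts → 4 fragments:
  1866 − 804 = 1062 bp
  4351 − 1866 = 2485 bp
  8984 − 4351 = 4633 bp
  wrap: 11991 − 8984 + 804 = 3811 bp
Sorted largest to smallest: 4633, 3811, 2485, 1062 bp.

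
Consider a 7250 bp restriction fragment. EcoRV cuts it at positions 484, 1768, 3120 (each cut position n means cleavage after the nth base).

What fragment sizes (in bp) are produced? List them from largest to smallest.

Linear molecule, 3 cuts → 4 fragments:
  484 − 0 = 484 bp
  1768 − 484 = 1284 bp
  3120 − 1768 = 1352 bp
  7250 − 3120 = 4130 bp
Sorted largest to smallest: 4130, 1352, 1284, 484 bp.

4130, 1352, 1284, 484 bp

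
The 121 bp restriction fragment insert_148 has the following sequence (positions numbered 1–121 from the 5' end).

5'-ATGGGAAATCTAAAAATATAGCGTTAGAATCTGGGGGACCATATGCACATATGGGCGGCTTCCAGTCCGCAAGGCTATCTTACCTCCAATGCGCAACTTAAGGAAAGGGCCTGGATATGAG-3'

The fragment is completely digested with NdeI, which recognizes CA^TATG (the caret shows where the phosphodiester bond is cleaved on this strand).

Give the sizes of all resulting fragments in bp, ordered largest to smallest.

72, 41, 8 bp

NdeI sites (CATATG) start at positions 40, 48.
NdeI cuts after base 2 of each site, so after positions 41, 49.
Linear molecule, 2 cuts → 3 fragments:
  1–41 → 41 bp
  42–49 → 8 bp
  50–121 → 72 bp
Sorted largest to smallest: 72, 41, 8 bp.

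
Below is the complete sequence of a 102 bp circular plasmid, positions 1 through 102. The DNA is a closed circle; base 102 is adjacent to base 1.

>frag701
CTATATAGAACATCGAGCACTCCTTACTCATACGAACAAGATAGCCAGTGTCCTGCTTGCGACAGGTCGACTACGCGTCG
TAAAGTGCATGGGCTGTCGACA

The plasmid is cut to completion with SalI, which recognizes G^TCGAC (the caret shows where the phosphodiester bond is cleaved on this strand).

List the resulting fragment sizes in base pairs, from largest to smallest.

SalI sites (GTCGAC) start at positions 66, 96.
SalI cuts after the first base of each site, so after positions 66, 96.
Circular molecule, 2 cuts → 2 fragments:
  67–96 → 30 bp
  97–102 then 1–66 → 6 + 66 = 72 bp
Sorted largest to smallest: 72, 30 bp.

72, 30 bp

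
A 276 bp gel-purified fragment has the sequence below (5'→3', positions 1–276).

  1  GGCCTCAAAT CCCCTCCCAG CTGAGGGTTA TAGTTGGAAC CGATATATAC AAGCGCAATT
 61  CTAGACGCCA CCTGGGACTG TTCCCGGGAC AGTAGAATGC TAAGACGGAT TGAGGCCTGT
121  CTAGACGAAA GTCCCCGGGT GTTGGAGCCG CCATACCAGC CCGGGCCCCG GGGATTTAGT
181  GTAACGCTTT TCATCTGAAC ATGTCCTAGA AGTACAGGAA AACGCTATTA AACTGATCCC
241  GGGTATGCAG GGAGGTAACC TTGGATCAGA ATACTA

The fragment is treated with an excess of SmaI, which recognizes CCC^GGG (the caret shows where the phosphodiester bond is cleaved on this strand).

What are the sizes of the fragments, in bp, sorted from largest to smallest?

85, 71, 51, 36, 26, 7 bp

SmaI sites (CCCGGG) start at positions 83, 134, 160, 167, 238.
SmaI cuts after base 3 of each site, so after positions 85, 136, 162, 169, 240.
Linear molecule, 5 cuts → 6 fragments:
  1–85 → 85 bp
  86–136 → 51 bp
  137–162 → 26 bp
  163–169 → 7 bp
  170–240 → 71 bp
  241–276 → 36 bp
Sorted largest to smallest: 85, 71, 51, 36, 26, 7 bp.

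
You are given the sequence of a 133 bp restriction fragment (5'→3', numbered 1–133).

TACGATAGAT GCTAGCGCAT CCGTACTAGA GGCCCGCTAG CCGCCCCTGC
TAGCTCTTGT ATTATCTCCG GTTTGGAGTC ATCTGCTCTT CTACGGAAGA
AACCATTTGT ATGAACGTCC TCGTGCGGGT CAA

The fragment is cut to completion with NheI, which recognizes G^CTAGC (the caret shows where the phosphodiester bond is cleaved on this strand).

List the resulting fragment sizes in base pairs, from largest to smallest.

84, 25, 13, 11 bp

NheI sites (GCTAGC) start at positions 11, 36, 49.
NheI cuts after the first base of each site, so after positions 11, 36, 49.
Linear molecule, 3 cuts → 4 fragments:
  1–11 → 11 bp
  12–36 → 25 bp
  37–49 → 13 bp
  50–133 → 84 bp
Sorted largest to smallest: 84, 25, 13, 11 bp.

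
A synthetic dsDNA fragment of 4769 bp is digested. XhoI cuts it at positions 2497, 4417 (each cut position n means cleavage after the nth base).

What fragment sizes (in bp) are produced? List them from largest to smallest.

Linear molecule, 2 cuts → 3 fragments:
  2497 − 0 = 2497 bp
  4417 − 2497 = 1920 bp
  4769 − 4417 = 352 bp
Sorted largest to smallest: 2497, 1920, 352 bp.

2497, 1920, 352 bp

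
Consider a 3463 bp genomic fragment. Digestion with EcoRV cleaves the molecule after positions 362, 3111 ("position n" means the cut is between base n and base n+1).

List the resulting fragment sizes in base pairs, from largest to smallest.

2749, 362, 352 bp

Linear molecule, 2 cuts → 3 fragments:
  362 − 0 = 362 bp
  3111 − 362 = 2749 bp
  3463 − 3111 = 352 bp
Sorted largest to smallest: 2749, 362, 352 bp.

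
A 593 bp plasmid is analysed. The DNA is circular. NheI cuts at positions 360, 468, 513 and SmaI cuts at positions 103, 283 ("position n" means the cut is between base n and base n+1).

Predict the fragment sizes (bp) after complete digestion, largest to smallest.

183, 180, 108, 77, 45 bp

Combined cut positions (sorted): 103, 283, 360, 468, 513.
Circular molecule, 5 cuts → 5 fragments:
  283 − 103 = 180 bp
  360 − 283 = 77 bp
  468 − 360 = 108 bp
  513 − 468 = 45 bp
  wrap: 593 − 513 + 103 = 183 bp
Sorted largest to smallest: 183, 180, 108, 77, 45 bp.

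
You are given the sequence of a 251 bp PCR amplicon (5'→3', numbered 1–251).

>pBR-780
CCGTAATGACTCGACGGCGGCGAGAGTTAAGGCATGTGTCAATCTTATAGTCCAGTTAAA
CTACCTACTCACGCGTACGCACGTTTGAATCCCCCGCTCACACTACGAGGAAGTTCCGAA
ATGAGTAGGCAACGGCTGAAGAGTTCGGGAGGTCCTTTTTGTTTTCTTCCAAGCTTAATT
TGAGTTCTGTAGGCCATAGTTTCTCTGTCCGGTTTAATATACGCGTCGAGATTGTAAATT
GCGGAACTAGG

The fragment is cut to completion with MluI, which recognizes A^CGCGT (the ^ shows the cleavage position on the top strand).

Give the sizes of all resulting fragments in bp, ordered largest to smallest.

150, 71, 30 bp

MluI sites (ACGCGT) start at positions 71, 221.
MluI cuts after the first base of each site, so after positions 71, 221.
Linear molecule, 2 cuts → 3 fragments:
  1–71 → 71 bp
  72–221 → 150 bp
  222–251 → 30 bp
Sorted largest to smallest: 150, 71, 30 bp.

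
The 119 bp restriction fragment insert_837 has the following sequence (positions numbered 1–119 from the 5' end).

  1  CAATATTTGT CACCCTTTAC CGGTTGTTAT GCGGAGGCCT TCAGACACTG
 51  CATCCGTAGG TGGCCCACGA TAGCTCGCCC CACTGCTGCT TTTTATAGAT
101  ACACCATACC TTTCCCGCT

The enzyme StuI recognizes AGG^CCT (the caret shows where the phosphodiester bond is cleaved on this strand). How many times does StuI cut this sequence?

1

AGGCCT occurs starting at position 35.
StuI cuts at 1 site.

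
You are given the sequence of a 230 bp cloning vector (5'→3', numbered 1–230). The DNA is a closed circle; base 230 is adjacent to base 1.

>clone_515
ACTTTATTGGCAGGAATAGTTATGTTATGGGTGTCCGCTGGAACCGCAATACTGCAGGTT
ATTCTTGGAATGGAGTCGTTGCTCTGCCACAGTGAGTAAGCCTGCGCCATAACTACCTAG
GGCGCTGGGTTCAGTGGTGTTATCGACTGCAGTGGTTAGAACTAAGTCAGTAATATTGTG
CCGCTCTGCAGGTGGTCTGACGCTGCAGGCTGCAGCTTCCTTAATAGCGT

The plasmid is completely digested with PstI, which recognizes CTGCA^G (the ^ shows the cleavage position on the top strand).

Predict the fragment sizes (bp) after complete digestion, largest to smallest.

PstI sites (CTGCAG) start at positions 52, 147, 186, 203, 210.
PstI cuts after base 5 of each site (before the last base), so after positions 56, 151, 190, 207, 214.
Circular molecule, 5 cuts → 5 fragments:
  57–151 → 95 bp
  152–190 → 39 bp
  191–207 → 17 bp
  208–214 → 7 bp
  215–230 then 1–56 → 16 + 56 = 72 bp
Sorted largest to smallest: 95, 72, 39, 17, 7 bp.

95, 72, 39, 17, 7 bp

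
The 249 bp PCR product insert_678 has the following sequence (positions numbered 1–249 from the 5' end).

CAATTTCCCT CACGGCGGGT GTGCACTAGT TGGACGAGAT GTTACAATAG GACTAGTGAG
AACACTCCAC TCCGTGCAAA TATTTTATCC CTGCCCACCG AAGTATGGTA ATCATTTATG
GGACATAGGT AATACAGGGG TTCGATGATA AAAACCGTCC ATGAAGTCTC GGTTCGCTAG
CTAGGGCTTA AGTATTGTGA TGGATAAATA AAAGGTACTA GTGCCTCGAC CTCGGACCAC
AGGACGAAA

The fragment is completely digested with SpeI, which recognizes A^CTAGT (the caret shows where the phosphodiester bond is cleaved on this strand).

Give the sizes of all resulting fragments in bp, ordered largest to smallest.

SpeI sites (ACTAGT) start at positions 25, 52, 217.
SpeI cuts after the first base of each site, so after positions 25, 52, 217.
Linear molecule, 3 cuts → 4 fragments:
  1–25 → 25 bp
  26–52 → 27 bp
  53–217 → 165 bp
  218–249 → 32 bp
Sorted largest to smallest: 165, 32, 27, 25 bp.

165, 32, 27, 25 bp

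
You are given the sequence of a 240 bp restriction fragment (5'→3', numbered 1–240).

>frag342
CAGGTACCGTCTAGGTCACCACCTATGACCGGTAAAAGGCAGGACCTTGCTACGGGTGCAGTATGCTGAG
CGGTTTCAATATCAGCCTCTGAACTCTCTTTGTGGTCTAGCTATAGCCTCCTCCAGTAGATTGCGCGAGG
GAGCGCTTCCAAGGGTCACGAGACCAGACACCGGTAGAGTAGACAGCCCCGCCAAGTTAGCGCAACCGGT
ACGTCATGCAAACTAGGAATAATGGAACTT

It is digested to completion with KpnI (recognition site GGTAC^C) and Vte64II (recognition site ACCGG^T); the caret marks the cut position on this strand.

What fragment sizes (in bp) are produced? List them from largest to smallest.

142, 35, 31, 25, 7 bp

The KpnI site (GGTACC) starts at position 3.
KpnI cuts after base 5 of each site (before the last base), so after position 7.
Vte64II sites (ACCGGT) start at positions 28, 170, 205.
Vte64II cuts after base 5 of each site (before the last base), so after positions 32, 174, 209.
Combined cut positions: 7, 32, 174, 209.
Linear molecule, 4 cuts → 5 fragments:
  1–7 → 7 bp
  8–32 → 25 bp
  33–174 → 142 bp
  175–209 → 35 bp
  210–240 → 31 bp
Sorted largest to smallest: 142, 35, 31, 25, 7 bp.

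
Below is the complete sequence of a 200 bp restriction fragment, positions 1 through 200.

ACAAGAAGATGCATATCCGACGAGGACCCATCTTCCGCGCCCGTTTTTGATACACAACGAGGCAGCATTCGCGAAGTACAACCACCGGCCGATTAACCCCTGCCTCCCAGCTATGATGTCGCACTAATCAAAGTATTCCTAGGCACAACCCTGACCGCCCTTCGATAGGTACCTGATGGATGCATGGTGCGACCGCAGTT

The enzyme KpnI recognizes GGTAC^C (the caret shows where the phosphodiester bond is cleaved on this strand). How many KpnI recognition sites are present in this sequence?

GGTACC occurs starting at position 168.
KpnI cuts at 1 site.

1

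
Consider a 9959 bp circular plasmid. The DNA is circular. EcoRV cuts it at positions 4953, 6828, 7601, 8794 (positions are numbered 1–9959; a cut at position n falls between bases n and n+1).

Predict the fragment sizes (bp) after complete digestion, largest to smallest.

6118, 1875, 1193, 773 bp

Circular molecule, 4 cuts → 4 fragments:
  6828 − 4953 = 1875 bp
  7601 − 6828 = 773 bp
  8794 − 7601 = 1193 bp
  wrap: 9959 − 8794 + 4953 = 6118 bp
Sorted largest to smallest: 6118, 1875, 1193, 773 bp.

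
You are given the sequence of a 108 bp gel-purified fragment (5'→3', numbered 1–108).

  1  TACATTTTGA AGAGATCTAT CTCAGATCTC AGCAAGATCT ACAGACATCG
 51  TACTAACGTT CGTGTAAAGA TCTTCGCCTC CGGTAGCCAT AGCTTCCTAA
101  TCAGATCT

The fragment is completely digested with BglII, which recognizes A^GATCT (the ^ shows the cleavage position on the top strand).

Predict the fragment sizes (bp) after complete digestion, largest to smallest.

35, 33, 13, 11, 11, 5 bp

BglII sites (AGATCT) start at positions 13, 24, 35, 68, 103.
BglII cuts after the first base of each site, so after positions 13, 24, 35, 68, 103.
Linear molecule, 5 cuts → 6 fragments:
  1–13 → 13 bp
  14–24 → 11 bp
  25–35 → 11 bp
  36–68 → 33 bp
  69–103 → 35 bp
  104–108 → 5 bp
Sorted largest to smallest: 35, 33, 13, 11, 11, 5 bp.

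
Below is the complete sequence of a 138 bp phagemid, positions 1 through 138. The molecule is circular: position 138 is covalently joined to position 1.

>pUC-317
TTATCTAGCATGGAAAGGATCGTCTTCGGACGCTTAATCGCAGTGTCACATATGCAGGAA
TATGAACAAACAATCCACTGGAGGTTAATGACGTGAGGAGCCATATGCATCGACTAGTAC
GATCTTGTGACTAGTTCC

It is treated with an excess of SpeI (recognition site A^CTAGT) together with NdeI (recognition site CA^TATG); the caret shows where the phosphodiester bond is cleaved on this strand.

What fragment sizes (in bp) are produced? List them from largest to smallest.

58, 53, 17, 10 bp

SpeI sites (ACTAGT) start at positions 113, 130.
SpeI cuts after the first base of each site, so after positions 113, 130.
NdeI sites (CATATG) start at positions 49, 102.
NdeI cuts after base 2 of each site, so after positions 50, 103.
Combined cut positions: 50, 103, 113, 130.
Circular molecule, 4 cuts → 4 fragments:
  51–103 → 53 bp
  104–113 → 10 bp
  114–130 → 17 bp
  131–138 then 1–50 → 8 + 50 = 58 bp
Sorted largest to smallest: 58, 53, 17, 10 bp.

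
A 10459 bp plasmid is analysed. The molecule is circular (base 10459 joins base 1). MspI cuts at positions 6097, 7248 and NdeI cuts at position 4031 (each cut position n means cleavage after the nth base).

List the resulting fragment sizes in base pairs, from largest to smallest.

Combined cut positions (sorted): 4031, 6097, 7248.
Circular molecule, 3 cuts → 3 fragments:
  6097 − 4031 = 2066 bp
  7248 − 6097 = 1151 bp
  wrap: 10459 − 7248 + 4031 = 7242 bp
Sorted largest to smallest: 7242, 2066, 1151 bp.

7242, 2066, 1151 bp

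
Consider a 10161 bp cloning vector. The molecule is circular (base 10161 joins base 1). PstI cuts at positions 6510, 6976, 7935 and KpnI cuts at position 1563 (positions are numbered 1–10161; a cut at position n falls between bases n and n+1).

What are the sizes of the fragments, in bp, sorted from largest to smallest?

Combined cut positions (sorted): 1563, 6510, 6976, 7935.
Circular molecule, 4 cuts → 4 fragments:
  6510 − 1563 = 4947 bp
  6976 − 6510 = 466 bp
  7935 − 6976 = 959 bp
  wrap: 10161 − 7935 + 1563 = 3789 bp
Sorted largest to smallest: 4947, 3789, 959, 466 bp.

4947, 3789, 959, 466 bp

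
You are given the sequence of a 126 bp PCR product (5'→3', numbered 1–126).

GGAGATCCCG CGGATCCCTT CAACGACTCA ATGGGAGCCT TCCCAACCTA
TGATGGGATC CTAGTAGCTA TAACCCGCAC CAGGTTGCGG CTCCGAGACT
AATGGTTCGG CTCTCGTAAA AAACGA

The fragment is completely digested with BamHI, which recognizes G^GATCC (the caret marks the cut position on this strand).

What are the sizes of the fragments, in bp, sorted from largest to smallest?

70, 44, 12 bp

BamHI sites (GGATCC) start at positions 12, 56.
BamHI cuts after the first base of each site, so after positions 12, 56.
Linear molecule, 2 cuts → 3 fragments:
  1–12 → 12 bp
  13–56 → 44 bp
  57–126 → 70 bp
Sorted largest to smallest: 70, 44, 12 bp.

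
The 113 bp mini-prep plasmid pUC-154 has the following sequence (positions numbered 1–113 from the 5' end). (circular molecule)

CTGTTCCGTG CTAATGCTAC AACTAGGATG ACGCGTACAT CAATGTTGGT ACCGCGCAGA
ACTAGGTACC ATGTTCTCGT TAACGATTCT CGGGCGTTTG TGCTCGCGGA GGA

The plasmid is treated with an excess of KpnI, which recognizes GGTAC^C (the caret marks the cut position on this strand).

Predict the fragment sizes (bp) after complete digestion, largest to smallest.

KpnI sites (GGTACC) start at positions 48, 65.
KpnI cuts after base 5 of each site (before the last base), so after positions 52, 69.
Circular molecule, 2 cuts → 2 fragments:
  53–69 → 17 bp
  70–113 then 1–52 → 44 + 52 = 96 bp
Sorted largest to smallest: 96, 17 bp.

96, 17 bp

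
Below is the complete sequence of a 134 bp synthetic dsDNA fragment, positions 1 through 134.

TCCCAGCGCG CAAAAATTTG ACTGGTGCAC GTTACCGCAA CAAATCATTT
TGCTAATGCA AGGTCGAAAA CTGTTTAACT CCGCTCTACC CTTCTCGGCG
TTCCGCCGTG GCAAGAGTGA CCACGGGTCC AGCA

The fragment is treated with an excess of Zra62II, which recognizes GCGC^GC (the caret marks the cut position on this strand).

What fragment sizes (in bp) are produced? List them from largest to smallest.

The Zra62II site (GCGCGC) starts at position 6.
Zra62II cuts after base 4 of each site, so after position 9.
Linear molecule, 1 cut → 2 fragments:
  1–9 → 9 bp
  10–134 → 125 bp
Sorted largest to smallest: 125, 9 bp.

125, 9 bp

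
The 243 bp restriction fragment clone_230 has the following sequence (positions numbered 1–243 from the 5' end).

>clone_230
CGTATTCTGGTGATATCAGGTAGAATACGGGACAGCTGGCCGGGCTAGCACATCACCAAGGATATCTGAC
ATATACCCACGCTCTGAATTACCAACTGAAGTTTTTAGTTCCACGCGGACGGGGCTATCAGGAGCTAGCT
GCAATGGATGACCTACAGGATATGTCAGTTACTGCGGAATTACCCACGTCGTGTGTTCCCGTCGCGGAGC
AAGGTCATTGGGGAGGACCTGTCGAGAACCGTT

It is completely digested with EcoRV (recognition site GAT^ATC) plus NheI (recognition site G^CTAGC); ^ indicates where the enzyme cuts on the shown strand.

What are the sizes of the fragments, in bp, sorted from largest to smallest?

EcoRV sites (GATATC) start at positions 12, 61.
EcoRV cuts after base 3 of each site, so after positions 14, 63.
NheI sites (GCTAGC) start at positions 44, 134.
NheI cuts after the first base of each site, so after positions 44, 134.
Combined cut positions: 14, 44, 63, 134.
Linear molecule, 4 cuts → 5 fragments:
  1–14 → 14 bp
  15–44 → 30 bp
  45–63 → 19 bp
  64–134 → 71 bp
  135–243 → 109 bp
Sorted largest to smallest: 109, 71, 30, 19, 14 bp.

109, 71, 30, 19, 14 bp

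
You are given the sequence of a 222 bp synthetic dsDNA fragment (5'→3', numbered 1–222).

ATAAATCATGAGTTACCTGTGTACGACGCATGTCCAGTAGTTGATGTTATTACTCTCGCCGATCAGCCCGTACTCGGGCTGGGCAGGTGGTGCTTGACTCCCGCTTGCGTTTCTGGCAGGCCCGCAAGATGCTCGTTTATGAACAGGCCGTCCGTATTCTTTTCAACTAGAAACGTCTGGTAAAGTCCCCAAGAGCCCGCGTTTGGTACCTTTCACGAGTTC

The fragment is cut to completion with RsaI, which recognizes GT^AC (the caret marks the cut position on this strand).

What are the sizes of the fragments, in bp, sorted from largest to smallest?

RsaI sites (GTAC) start at positions 21, 70, 206.
RsaI cuts after base 2 of each site, so after positions 22, 71, 207.
Linear molecule, 3 cuts → 4 fragments:
  1–22 → 22 bp
  23–71 → 49 bp
  72–207 → 136 bp
  208–222 → 15 bp
Sorted largest to smallest: 136, 49, 22, 15 bp.

136, 49, 22, 15 bp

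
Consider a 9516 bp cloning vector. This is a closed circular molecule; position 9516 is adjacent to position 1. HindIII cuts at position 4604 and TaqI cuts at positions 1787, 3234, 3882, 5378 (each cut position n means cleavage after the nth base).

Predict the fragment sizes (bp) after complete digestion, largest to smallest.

5925, 1447, 774, 722, 648 bp

Combined cut positions (sorted): 1787, 3234, 3882, 4604, 5378.
Circular molecule, 5 cuts → 5 fragments:
  3234 − 1787 = 1447 bp
  3882 − 3234 = 648 bp
  4604 − 3882 = 722 bp
  5378 − 4604 = 774 bp
  wrap: 9516 − 5378 + 1787 = 5925 bp
Sorted largest to smallest: 5925, 1447, 774, 722, 648 bp.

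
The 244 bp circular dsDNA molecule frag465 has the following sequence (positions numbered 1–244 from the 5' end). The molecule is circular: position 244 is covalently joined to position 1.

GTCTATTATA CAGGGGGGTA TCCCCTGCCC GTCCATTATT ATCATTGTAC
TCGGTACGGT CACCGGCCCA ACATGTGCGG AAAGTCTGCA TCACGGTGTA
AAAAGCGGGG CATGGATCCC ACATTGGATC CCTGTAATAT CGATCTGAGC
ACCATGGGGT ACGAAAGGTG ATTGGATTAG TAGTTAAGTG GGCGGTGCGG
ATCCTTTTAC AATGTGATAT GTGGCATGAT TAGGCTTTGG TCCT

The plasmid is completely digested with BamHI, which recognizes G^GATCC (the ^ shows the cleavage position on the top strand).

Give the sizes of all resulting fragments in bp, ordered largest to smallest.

159, 73, 12 bp

BamHI sites (GGATCC) start at positions 114, 126, 199.
BamHI cuts after the first base of each site, so after positions 114, 126, 199.
Circular molecule, 3 cuts → 3 fragments:
  115–126 → 12 bp
  127–199 → 73 bp
  200–244 then 1–114 → 45 + 114 = 159 bp
Sorted largest to smallest: 159, 73, 12 bp.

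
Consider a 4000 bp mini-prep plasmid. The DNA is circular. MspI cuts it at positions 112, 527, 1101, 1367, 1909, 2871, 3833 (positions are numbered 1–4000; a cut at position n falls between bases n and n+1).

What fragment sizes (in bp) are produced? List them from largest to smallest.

962, 962, 574, 542, 415, 279, 266 bp

Circular molecule, 7 cuts → 7 fragments:
  527 − 112 = 415 bp
  1101 − 527 = 574 bp
  1367 − 1101 = 266 bp
  1909 − 1367 = 542 bp
  2871 − 1909 = 962 bp
  3833 − 2871 = 962 bp
  wrap: 4000 − 3833 + 112 = 279 bp
Sorted largest to smallest: 962, 962, 574, 542, 415, 279, 266 bp.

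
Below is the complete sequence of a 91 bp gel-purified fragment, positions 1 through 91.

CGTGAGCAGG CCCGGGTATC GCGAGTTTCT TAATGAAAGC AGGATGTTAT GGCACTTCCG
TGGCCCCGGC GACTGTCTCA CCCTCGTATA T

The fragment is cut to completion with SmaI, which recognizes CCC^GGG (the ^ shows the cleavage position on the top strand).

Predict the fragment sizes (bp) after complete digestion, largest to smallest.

The SmaI site (CCCGGG) starts at position 11.
SmaI cuts after base 3 of each site, so after position 13.
Linear molecule, 1 cut → 2 fragments:
  1–13 → 13 bp
  14–91 → 78 bp
Sorted largest to smallest: 78, 13 bp.

78, 13 bp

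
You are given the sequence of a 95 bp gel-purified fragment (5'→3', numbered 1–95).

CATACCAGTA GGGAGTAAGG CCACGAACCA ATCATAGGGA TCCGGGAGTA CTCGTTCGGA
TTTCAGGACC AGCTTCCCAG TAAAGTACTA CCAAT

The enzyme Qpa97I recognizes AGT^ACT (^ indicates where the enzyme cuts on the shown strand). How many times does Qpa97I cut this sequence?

AGTACT occurs starting at positions 47, 84.
Qpa97I cuts at 2 sites.

2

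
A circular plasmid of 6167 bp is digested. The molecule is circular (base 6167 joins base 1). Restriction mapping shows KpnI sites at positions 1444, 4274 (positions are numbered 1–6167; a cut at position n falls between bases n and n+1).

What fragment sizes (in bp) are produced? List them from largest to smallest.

3337, 2830 bp

Circular molecule, 2 cuts → 2 fragments:
  4274 − 1444 = 2830 bp
  wrap: 6167 − 4274 + 1444 = 3337 bp
Sorted largest to smallest: 3337, 2830 bp.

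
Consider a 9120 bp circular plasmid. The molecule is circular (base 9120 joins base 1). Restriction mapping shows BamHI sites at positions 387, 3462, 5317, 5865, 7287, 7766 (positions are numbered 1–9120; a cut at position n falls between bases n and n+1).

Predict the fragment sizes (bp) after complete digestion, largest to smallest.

3075, 1855, 1741, 1422, 548, 479 bp

Circular molecule, 6 cuts → 6 fragments:
  3462 − 387 = 3075 bp
  5317 − 3462 = 1855 bp
  5865 − 5317 = 548 bp
  7287 − 5865 = 1422 bp
  7766 − 7287 = 479 bp
  wrap: 9120 − 7766 + 387 = 1741 bp
Sorted largest to smallest: 3075, 1855, 1741, 1422, 548, 479 bp.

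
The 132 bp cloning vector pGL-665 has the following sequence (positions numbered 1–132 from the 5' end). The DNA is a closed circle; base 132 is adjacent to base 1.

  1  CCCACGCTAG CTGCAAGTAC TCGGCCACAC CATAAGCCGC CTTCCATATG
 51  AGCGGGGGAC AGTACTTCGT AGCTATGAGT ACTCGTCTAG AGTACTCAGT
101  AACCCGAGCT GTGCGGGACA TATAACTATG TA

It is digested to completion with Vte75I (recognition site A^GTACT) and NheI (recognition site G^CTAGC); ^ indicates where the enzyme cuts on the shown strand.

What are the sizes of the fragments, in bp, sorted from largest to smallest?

47, 45, 17, 13, 10 bp

Vte75I sites (AGTACT) start at positions 16, 61, 78, 91.
Vte75I cuts after the first base of each site, so after positions 16, 61, 78, 91.
The NheI site (GCTAGC) starts at position 6.
NheI cuts after the first base of each site, so after position 6.
Combined cut positions: 6, 16, 61, 78, 91.
Circular molecule, 5 cuts → 5 fragments:
  7–16 → 10 bp
  17–61 → 45 bp
  62–78 → 17 bp
  79–91 → 13 bp
  92–132 then 1–6 → 41 + 6 = 47 bp
Sorted largest to smallest: 47, 45, 17, 13, 10 bp.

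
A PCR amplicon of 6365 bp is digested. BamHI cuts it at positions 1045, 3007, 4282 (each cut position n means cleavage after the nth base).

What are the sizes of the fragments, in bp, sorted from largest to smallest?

Linear molecule, 3 cuts → 4 fragments:
  1045 − 0 = 1045 bp
  3007 − 1045 = 1962 bp
  4282 − 3007 = 1275 bp
  6365 − 4282 = 2083 bp
Sorted largest to smallest: 2083, 1962, 1275, 1045 bp.

2083, 1962, 1275, 1045 bp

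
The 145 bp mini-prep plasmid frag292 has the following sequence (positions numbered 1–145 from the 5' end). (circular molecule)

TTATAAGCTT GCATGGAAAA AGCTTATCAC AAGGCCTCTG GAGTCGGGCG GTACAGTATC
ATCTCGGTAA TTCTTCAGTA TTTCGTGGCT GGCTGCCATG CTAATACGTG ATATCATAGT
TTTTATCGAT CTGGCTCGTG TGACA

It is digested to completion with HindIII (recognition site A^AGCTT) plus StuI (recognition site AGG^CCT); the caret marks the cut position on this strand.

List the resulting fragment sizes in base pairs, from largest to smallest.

HindIII sites (AAGCTT) start at positions 5, 20.
HindIII cuts after the first base of each site, so after positions 5, 20.
The StuI site (AGGCCT) starts at position 32.
StuI cuts after base 3 of each site, so after position 34.
Combined cut positions: 5, 20, 34.
Circular molecule, 3 cuts → 3 fragments:
  6–20 → 15 bp
  21–34 → 14 bp
  35–145 then 1–5 → 111 + 5 = 116 bp
Sorted largest to smallest: 116, 15, 14 bp.

116, 15, 14 bp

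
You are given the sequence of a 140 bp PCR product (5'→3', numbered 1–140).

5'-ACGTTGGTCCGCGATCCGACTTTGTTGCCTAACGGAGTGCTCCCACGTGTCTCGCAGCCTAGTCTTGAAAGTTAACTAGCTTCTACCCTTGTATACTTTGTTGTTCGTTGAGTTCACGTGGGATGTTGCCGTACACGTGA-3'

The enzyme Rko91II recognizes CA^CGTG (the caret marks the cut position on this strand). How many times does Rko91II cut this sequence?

3

CACGTG occurs starting at positions 44, 115, 134.
Rko91II cuts at 3 sites.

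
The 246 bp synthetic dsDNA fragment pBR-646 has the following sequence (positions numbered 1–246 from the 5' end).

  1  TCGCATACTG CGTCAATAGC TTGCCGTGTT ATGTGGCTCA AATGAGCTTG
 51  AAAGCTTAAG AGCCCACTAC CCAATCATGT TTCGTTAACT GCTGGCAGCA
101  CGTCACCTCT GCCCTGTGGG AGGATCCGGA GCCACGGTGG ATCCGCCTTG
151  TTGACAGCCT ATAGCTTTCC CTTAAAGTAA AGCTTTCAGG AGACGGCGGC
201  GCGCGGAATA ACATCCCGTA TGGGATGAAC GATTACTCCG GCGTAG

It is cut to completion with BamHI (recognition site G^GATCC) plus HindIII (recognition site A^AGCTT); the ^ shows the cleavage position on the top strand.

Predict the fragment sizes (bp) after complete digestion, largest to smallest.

70, 66, 52, 41, 17 bp

BamHI sites (GGATCC) start at positions 122, 139.
BamHI cuts after the first base of each site, so after positions 122, 139.
HindIII sites (AAGCTT) start at positions 52, 180.
HindIII cuts after the first base of each site, so after positions 52, 180.
Combined cut positions: 52, 122, 139, 180.
Linear molecule, 4 cuts → 5 fragments:
  1–52 → 52 bp
  53–122 → 70 bp
  123–139 → 17 bp
  140–180 → 41 bp
  181–246 → 66 bp
Sorted largest to smallest: 70, 66, 52, 41, 17 bp.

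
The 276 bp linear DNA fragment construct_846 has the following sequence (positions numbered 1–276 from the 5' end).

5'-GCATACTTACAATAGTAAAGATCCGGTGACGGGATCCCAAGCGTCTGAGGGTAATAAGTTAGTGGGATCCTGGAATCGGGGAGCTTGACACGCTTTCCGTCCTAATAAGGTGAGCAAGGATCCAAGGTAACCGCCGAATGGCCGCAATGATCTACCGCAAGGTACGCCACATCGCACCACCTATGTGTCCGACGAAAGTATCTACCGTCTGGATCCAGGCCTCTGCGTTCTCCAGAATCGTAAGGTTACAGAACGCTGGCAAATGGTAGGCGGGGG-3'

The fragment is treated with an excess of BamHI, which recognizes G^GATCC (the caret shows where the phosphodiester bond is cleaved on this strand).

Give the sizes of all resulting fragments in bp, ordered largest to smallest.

BamHI sites (GGATCC) start at positions 32, 65, 118, 211.
BamHI cuts after the first base of each site, so after positions 32, 65, 118, 211.
Linear molecule, 4 cuts → 5 fragments:
  1–32 → 32 bp
  33–65 → 33 bp
  66–118 → 53 bp
  119–211 → 93 bp
  212–276 → 65 bp
Sorted largest to smallest: 93, 65, 53, 33, 32 bp.

93, 65, 53, 33, 32 bp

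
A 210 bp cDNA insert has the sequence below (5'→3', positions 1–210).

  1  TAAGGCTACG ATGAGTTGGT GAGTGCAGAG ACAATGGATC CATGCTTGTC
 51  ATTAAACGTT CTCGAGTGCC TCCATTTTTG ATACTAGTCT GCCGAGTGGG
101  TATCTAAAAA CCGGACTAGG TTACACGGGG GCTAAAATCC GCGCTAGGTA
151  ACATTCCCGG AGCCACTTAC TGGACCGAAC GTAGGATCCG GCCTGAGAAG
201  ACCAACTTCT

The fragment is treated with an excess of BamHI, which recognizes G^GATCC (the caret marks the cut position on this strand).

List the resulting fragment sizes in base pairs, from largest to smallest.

148, 36, 26 bp

BamHI sites (GGATCC) start at positions 36, 184.
BamHI cuts after the first base of each site, so after positions 36, 184.
Linear molecule, 2 cuts → 3 fragments:
  1–36 → 36 bp
  37–184 → 148 bp
  185–210 → 26 bp
Sorted largest to smallest: 148, 36, 26 bp.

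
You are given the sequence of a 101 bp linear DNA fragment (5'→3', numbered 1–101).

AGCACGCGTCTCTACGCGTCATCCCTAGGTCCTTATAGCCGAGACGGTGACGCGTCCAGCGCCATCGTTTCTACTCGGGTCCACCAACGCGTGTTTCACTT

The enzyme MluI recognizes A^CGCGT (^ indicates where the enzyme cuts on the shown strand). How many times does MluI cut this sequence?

ACGCGT occurs starting at positions 4, 14, 50, 87.
MluI cuts at 4 sites.

4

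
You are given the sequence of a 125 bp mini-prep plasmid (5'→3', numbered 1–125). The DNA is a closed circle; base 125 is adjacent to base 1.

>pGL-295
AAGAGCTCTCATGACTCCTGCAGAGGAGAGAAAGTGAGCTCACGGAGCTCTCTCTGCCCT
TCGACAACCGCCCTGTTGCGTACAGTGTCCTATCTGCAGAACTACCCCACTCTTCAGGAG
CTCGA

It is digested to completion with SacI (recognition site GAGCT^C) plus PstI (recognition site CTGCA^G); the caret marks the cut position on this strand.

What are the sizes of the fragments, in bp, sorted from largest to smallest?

49, 24, 18, 15, 10, 9 bp

SacI sites (GAGCTC) start at positions 3, 36, 45, 118.
SacI cuts after base 5 of each site (before the last base), so after positions 7, 40, 49, 122.
PstI sites (CTGCAG) start at positions 18, 94.
PstI cuts after base 5 of each site (before the last base), so after positions 22, 98.
Combined cut positions: 7, 22, 40, 49, 98, 122.
Circular molecule, 6 cuts → 6 fragments:
  8–22 → 15 bp
  23–40 → 18 bp
  41–49 → 9 bp
  50–98 → 49 bp
  99–122 → 24 bp
  123–125 then 1–7 → 3 + 7 = 10 bp
Sorted largest to smallest: 49, 24, 18, 15, 10, 9 bp.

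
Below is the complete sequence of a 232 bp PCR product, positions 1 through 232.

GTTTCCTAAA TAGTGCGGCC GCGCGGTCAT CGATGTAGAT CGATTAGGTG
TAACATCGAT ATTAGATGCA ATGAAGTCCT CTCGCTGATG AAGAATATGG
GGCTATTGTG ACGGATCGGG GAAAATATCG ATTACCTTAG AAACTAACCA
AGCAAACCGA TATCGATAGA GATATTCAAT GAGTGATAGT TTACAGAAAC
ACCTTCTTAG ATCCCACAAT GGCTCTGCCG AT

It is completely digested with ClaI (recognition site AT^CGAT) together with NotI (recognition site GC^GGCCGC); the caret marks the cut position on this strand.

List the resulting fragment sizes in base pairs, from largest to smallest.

72, 69, 35, 16, 16, 14, 10 bp

ClaI sites (ATCGAT) start at positions 29, 39, 55, 127, 162.
ClaI cuts after base 2 of each site, so after positions 30, 40, 56, 128, 163.
The NotI site (GCGGCCGC) starts at position 15.
NotI cuts after base 2 of each site, so after position 16.
Combined cut positions: 16, 30, 40, 56, 128, 163.
Linear molecule, 6 cuts → 7 fragments:
  1–16 → 16 bp
  17–30 → 14 bp
  31–40 → 10 bp
  41–56 → 16 bp
  57–128 → 72 bp
  129–163 → 35 bp
  164–232 → 69 bp
Sorted largest to smallest: 72, 69, 35, 16, 16, 14, 10 bp.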